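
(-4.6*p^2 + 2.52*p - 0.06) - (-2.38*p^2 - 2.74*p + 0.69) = -2.22*p^2 + 5.26*p - 0.75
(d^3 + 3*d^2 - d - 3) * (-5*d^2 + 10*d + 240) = -5*d^5 - 5*d^4 + 275*d^3 + 725*d^2 - 270*d - 720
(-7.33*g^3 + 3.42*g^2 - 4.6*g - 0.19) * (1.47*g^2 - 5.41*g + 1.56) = -10.7751*g^5 + 44.6827*g^4 - 36.699*g^3 + 29.9419*g^2 - 6.1481*g - 0.2964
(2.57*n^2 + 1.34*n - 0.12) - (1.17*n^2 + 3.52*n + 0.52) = 1.4*n^2 - 2.18*n - 0.64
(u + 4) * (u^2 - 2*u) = u^3 + 2*u^2 - 8*u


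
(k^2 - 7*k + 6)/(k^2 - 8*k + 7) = (k - 6)/(k - 7)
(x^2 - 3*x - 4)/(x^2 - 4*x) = (x + 1)/x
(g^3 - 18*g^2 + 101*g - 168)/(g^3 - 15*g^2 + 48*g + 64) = (g^2 - 10*g + 21)/(g^2 - 7*g - 8)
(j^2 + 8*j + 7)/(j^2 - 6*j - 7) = (j + 7)/(j - 7)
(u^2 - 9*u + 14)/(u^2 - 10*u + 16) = (u - 7)/(u - 8)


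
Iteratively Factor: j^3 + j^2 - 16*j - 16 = (j + 1)*(j^2 - 16) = (j + 1)*(j + 4)*(j - 4)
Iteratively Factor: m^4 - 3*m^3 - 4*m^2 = (m - 4)*(m^3 + m^2) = m*(m - 4)*(m^2 + m) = m^2*(m - 4)*(m + 1)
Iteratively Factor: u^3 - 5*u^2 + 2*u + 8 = (u - 2)*(u^2 - 3*u - 4) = (u - 2)*(u + 1)*(u - 4)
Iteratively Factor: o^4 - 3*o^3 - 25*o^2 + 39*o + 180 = (o - 4)*(o^3 + o^2 - 21*o - 45) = (o - 4)*(o + 3)*(o^2 - 2*o - 15) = (o - 5)*(o - 4)*(o + 3)*(o + 3)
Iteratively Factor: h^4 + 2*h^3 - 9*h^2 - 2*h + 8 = (h + 4)*(h^3 - 2*h^2 - h + 2) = (h - 2)*(h + 4)*(h^2 - 1) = (h - 2)*(h + 1)*(h + 4)*(h - 1)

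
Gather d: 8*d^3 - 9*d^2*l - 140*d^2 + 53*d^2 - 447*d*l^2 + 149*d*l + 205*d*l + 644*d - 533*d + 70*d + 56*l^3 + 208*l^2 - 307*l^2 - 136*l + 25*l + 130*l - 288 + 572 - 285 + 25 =8*d^3 + d^2*(-9*l - 87) + d*(-447*l^2 + 354*l + 181) + 56*l^3 - 99*l^2 + 19*l + 24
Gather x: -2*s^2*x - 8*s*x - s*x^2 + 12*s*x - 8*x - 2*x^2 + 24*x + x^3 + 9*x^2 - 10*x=x^3 + x^2*(7 - s) + x*(-2*s^2 + 4*s + 6)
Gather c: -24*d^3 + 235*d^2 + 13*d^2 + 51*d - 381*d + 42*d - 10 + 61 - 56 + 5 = -24*d^3 + 248*d^2 - 288*d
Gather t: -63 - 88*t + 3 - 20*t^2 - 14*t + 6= -20*t^2 - 102*t - 54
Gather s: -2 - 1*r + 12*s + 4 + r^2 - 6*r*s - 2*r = r^2 - 3*r + s*(12 - 6*r) + 2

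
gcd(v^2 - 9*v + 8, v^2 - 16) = 1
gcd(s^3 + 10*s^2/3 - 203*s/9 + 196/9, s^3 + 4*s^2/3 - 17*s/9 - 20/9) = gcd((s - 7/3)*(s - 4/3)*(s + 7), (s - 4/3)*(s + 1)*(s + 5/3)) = s - 4/3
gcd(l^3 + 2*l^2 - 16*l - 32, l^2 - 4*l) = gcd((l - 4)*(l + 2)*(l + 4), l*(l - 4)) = l - 4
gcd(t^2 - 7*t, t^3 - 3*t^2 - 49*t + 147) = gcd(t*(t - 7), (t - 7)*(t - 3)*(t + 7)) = t - 7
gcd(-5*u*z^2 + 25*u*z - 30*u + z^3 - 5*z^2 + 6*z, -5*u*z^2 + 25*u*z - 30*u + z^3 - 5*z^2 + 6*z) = -5*u*z^2 + 25*u*z - 30*u + z^3 - 5*z^2 + 6*z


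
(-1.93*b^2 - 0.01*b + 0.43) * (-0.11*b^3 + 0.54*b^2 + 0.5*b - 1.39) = 0.2123*b^5 - 1.0411*b^4 - 1.0177*b^3 + 2.9099*b^2 + 0.2289*b - 0.5977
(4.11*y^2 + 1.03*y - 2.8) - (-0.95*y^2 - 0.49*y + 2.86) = 5.06*y^2 + 1.52*y - 5.66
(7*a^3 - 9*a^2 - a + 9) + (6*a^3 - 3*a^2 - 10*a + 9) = 13*a^3 - 12*a^2 - 11*a + 18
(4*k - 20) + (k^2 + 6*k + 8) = k^2 + 10*k - 12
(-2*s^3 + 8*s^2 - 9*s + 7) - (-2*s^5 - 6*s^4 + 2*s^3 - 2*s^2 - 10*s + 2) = 2*s^5 + 6*s^4 - 4*s^3 + 10*s^2 + s + 5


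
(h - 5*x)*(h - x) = h^2 - 6*h*x + 5*x^2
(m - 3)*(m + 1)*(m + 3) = m^3 + m^2 - 9*m - 9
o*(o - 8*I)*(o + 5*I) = o^3 - 3*I*o^2 + 40*o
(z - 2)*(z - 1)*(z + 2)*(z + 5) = z^4 + 4*z^3 - 9*z^2 - 16*z + 20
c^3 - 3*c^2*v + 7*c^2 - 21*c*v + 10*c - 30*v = (c + 2)*(c + 5)*(c - 3*v)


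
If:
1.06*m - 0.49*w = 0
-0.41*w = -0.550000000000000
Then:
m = 0.62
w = 1.34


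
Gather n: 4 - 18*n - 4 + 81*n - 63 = 63*n - 63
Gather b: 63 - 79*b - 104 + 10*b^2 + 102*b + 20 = 10*b^2 + 23*b - 21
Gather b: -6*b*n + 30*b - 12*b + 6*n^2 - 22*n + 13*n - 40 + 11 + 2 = b*(18 - 6*n) + 6*n^2 - 9*n - 27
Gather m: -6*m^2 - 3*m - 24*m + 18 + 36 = -6*m^2 - 27*m + 54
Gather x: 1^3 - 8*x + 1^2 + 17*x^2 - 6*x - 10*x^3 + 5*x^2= -10*x^3 + 22*x^2 - 14*x + 2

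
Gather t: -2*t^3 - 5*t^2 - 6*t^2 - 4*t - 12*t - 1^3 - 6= -2*t^3 - 11*t^2 - 16*t - 7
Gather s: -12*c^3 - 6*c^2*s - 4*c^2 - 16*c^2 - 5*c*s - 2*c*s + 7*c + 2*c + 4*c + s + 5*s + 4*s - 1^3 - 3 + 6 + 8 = -12*c^3 - 20*c^2 + 13*c + s*(-6*c^2 - 7*c + 10) + 10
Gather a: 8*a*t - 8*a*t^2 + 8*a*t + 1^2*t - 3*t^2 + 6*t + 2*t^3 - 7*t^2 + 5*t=a*(-8*t^2 + 16*t) + 2*t^3 - 10*t^2 + 12*t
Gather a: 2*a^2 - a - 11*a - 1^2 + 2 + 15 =2*a^2 - 12*a + 16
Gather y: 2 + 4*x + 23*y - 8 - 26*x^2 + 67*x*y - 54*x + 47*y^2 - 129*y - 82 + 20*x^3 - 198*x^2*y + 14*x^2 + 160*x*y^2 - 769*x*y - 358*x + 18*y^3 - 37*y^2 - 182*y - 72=20*x^3 - 12*x^2 - 408*x + 18*y^3 + y^2*(160*x + 10) + y*(-198*x^2 - 702*x - 288) - 160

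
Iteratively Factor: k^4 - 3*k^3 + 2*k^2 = (k - 1)*(k^3 - 2*k^2) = k*(k - 1)*(k^2 - 2*k) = k*(k - 2)*(k - 1)*(k)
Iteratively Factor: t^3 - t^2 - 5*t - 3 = (t + 1)*(t^2 - 2*t - 3) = (t - 3)*(t + 1)*(t + 1)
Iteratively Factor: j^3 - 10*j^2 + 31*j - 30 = (j - 2)*(j^2 - 8*j + 15) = (j - 3)*(j - 2)*(j - 5)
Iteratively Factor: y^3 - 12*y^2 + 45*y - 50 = (y - 2)*(y^2 - 10*y + 25) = (y - 5)*(y - 2)*(y - 5)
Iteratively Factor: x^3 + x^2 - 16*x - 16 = (x - 4)*(x^2 + 5*x + 4) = (x - 4)*(x + 1)*(x + 4)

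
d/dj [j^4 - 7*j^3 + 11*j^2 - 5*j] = 4*j^3 - 21*j^2 + 22*j - 5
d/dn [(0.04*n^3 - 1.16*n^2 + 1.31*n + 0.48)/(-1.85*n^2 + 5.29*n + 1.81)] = (-0.074*n^4 + 0.4232*n^3 - 3.4957*n^2 - 2.4232*n - 0.1681)/(3.4225*n^4 - 19.573*n^3 + 21.2871*n^2 + 19.1498*n + 3.2761)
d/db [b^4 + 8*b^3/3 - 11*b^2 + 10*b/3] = 4*b^3 + 8*b^2 - 22*b + 10/3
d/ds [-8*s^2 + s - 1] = 1 - 16*s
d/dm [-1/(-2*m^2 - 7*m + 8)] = (-4*m - 7)/(2*m^2 + 7*m - 8)^2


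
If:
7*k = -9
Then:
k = -9/7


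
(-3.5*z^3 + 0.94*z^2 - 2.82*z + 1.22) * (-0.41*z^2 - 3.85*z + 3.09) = 1.435*z^5 + 13.0896*z^4 - 13.2778*z^3 + 13.2614*z^2 - 13.4108*z + 3.7698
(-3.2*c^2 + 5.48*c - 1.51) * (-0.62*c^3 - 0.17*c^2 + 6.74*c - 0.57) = 1.984*c^5 - 2.8536*c^4 - 21.5634*c^3 + 39.0159*c^2 - 13.301*c + 0.8607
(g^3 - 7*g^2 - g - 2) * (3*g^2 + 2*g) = 3*g^5 - 19*g^4 - 17*g^3 - 8*g^2 - 4*g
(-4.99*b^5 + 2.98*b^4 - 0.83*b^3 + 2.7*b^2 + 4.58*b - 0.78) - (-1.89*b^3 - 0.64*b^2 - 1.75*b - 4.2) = -4.99*b^5 + 2.98*b^4 + 1.06*b^3 + 3.34*b^2 + 6.33*b + 3.42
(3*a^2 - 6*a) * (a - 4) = 3*a^3 - 18*a^2 + 24*a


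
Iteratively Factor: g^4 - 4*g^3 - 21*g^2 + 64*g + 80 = (g - 4)*(g^3 - 21*g - 20) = (g - 4)*(g + 4)*(g^2 - 4*g - 5) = (g - 4)*(g + 1)*(g + 4)*(g - 5)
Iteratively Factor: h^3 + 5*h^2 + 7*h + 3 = (h + 3)*(h^2 + 2*h + 1) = (h + 1)*(h + 3)*(h + 1)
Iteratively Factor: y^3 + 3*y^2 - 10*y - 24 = (y - 3)*(y^2 + 6*y + 8) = (y - 3)*(y + 2)*(y + 4)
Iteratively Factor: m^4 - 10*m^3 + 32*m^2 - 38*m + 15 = (m - 3)*(m^3 - 7*m^2 + 11*m - 5) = (m - 5)*(m - 3)*(m^2 - 2*m + 1) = (m - 5)*(m - 3)*(m - 1)*(m - 1)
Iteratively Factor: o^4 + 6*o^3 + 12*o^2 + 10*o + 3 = (o + 1)*(o^3 + 5*o^2 + 7*o + 3) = (o + 1)^2*(o^2 + 4*o + 3) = (o + 1)^2*(o + 3)*(o + 1)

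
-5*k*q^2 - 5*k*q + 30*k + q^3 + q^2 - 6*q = (-5*k + q)*(q - 2)*(q + 3)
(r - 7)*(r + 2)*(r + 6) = r^3 + r^2 - 44*r - 84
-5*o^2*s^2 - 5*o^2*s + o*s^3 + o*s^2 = s*(-5*o + s)*(o*s + o)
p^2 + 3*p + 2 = (p + 1)*(p + 2)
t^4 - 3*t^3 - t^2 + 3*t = t*(t - 3)*(t - 1)*(t + 1)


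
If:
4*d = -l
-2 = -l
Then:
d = -1/2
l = 2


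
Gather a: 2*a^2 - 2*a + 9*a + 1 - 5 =2*a^2 + 7*a - 4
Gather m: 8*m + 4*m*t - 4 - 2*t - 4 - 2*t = m*(4*t + 8) - 4*t - 8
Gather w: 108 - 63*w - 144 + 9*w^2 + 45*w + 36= 9*w^2 - 18*w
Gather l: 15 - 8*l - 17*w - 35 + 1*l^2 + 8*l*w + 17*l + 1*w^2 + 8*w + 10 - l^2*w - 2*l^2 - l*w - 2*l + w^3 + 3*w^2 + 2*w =l^2*(-w - 1) + l*(7*w + 7) + w^3 + 4*w^2 - 7*w - 10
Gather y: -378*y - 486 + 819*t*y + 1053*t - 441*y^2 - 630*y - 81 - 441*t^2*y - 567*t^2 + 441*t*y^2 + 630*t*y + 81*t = -567*t^2 + 1134*t + y^2*(441*t - 441) + y*(-441*t^2 + 1449*t - 1008) - 567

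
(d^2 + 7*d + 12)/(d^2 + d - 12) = (d + 3)/(d - 3)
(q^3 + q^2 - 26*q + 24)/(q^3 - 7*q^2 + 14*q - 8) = (q + 6)/(q - 2)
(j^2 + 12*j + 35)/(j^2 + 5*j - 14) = (j + 5)/(j - 2)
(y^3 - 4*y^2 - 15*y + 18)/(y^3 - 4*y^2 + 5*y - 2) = (y^2 - 3*y - 18)/(y^2 - 3*y + 2)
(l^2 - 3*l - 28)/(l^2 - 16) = (l - 7)/(l - 4)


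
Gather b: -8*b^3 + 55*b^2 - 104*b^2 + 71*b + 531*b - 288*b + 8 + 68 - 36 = -8*b^3 - 49*b^2 + 314*b + 40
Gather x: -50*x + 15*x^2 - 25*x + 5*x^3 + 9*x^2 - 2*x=5*x^3 + 24*x^2 - 77*x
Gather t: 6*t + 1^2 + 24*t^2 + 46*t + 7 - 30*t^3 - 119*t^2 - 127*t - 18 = -30*t^3 - 95*t^2 - 75*t - 10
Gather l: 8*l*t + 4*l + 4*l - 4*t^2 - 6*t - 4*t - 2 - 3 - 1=l*(8*t + 8) - 4*t^2 - 10*t - 6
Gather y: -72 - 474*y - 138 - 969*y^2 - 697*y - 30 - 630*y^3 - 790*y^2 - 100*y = -630*y^3 - 1759*y^2 - 1271*y - 240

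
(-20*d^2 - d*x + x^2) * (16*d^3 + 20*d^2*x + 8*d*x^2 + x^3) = -320*d^5 - 416*d^4*x - 164*d^3*x^2 - 8*d^2*x^3 + 7*d*x^4 + x^5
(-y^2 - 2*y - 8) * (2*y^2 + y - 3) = -2*y^4 - 5*y^3 - 15*y^2 - 2*y + 24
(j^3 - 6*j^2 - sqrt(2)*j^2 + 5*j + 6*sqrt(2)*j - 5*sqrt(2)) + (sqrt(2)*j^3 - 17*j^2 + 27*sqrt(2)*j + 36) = j^3 + sqrt(2)*j^3 - 23*j^2 - sqrt(2)*j^2 + 5*j + 33*sqrt(2)*j - 5*sqrt(2) + 36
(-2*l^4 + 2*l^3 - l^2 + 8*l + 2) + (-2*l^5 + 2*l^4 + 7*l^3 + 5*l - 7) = -2*l^5 + 9*l^3 - l^2 + 13*l - 5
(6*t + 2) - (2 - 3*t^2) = 3*t^2 + 6*t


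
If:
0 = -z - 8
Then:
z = -8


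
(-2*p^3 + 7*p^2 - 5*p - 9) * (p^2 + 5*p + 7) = -2*p^5 - 3*p^4 + 16*p^3 + 15*p^2 - 80*p - 63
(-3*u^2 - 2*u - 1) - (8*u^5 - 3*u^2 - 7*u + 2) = -8*u^5 + 5*u - 3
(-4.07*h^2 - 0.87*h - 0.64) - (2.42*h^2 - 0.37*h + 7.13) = -6.49*h^2 - 0.5*h - 7.77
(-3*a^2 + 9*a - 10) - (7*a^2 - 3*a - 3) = -10*a^2 + 12*a - 7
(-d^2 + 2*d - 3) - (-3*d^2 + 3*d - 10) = 2*d^2 - d + 7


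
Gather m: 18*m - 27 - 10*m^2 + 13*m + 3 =-10*m^2 + 31*m - 24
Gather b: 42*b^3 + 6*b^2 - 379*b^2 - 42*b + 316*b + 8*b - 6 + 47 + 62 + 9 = 42*b^3 - 373*b^2 + 282*b + 112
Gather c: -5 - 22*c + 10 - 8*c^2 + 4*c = -8*c^2 - 18*c + 5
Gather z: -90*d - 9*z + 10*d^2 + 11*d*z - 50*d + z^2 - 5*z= 10*d^2 - 140*d + z^2 + z*(11*d - 14)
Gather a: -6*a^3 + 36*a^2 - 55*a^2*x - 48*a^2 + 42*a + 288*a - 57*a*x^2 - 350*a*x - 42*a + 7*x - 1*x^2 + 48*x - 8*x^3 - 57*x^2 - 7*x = -6*a^3 + a^2*(-55*x - 12) + a*(-57*x^2 - 350*x + 288) - 8*x^3 - 58*x^2 + 48*x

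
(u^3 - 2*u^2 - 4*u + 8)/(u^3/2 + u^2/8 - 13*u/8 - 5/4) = 8*(u^2 - 4)/(4*u^2 + 9*u + 5)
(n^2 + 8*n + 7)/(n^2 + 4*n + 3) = (n + 7)/(n + 3)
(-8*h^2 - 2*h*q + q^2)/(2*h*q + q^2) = (-4*h + q)/q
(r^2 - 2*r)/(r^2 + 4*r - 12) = r/(r + 6)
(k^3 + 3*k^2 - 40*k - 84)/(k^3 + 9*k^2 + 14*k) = (k - 6)/k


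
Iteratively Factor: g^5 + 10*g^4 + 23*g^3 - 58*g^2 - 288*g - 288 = (g + 4)*(g^4 + 6*g^3 - g^2 - 54*g - 72) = (g + 3)*(g + 4)*(g^3 + 3*g^2 - 10*g - 24) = (g - 3)*(g + 3)*(g + 4)*(g^2 + 6*g + 8) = (g - 3)*(g + 3)*(g + 4)^2*(g + 2)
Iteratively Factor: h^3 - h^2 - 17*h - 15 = (h + 1)*(h^2 - 2*h - 15) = (h + 1)*(h + 3)*(h - 5)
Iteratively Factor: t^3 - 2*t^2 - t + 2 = (t - 2)*(t^2 - 1) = (t - 2)*(t + 1)*(t - 1)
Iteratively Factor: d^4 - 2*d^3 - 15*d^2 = (d - 5)*(d^3 + 3*d^2) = d*(d - 5)*(d^2 + 3*d) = d*(d - 5)*(d + 3)*(d)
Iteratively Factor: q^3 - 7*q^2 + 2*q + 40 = (q + 2)*(q^2 - 9*q + 20) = (q - 5)*(q + 2)*(q - 4)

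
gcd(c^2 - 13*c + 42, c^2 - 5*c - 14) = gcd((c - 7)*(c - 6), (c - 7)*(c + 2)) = c - 7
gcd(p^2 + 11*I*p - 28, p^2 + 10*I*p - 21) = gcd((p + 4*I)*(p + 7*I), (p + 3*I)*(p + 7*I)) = p + 7*I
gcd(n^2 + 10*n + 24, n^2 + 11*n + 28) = n + 4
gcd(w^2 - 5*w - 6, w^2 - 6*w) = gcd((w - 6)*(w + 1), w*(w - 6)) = w - 6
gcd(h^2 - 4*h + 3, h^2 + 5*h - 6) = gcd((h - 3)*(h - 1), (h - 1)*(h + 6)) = h - 1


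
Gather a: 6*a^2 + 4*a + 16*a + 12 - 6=6*a^2 + 20*a + 6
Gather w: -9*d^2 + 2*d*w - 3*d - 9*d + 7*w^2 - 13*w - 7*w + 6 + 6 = -9*d^2 - 12*d + 7*w^2 + w*(2*d - 20) + 12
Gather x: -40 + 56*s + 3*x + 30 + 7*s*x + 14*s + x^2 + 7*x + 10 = 70*s + x^2 + x*(7*s + 10)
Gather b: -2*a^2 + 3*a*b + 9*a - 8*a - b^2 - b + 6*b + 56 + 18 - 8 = -2*a^2 + a - b^2 + b*(3*a + 5) + 66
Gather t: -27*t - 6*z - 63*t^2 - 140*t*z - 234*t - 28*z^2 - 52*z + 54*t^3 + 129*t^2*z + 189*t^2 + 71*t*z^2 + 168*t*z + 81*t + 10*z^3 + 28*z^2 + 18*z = 54*t^3 + t^2*(129*z + 126) + t*(71*z^2 + 28*z - 180) + 10*z^3 - 40*z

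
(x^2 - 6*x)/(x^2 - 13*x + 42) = x/(x - 7)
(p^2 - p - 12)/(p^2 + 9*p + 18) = (p - 4)/(p + 6)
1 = 1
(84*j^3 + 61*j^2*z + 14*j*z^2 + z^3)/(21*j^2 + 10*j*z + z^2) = 4*j + z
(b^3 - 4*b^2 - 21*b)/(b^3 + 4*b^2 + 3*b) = (b - 7)/(b + 1)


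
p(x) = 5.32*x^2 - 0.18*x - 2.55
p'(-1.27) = -13.69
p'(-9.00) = -95.94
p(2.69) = 35.46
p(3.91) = 78.08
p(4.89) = 123.78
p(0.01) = -2.55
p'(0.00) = -0.18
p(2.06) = 19.66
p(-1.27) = 6.26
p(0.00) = -2.55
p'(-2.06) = -22.10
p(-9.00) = 429.99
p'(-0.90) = -9.76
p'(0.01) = -0.07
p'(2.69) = 28.44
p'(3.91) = 41.42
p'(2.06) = 21.74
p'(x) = 10.64*x - 0.18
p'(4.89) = 51.85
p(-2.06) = 20.40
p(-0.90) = 1.92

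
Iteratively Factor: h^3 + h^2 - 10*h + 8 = (h - 1)*(h^2 + 2*h - 8) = (h - 2)*(h - 1)*(h + 4)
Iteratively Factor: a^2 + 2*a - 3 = (a + 3)*(a - 1)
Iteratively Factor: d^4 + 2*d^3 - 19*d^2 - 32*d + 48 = (d + 4)*(d^3 - 2*d^2 - 11*d + 12) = (d + 3)*(d + 4)*(d^2 - 5*d + 4) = (d - 1)*(d + 3)*(d + 4)*(d - 4)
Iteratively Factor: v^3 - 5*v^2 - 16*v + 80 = (v - 5)*(v^2 - 16) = (v - 5)*(v + 4)*(v - 4)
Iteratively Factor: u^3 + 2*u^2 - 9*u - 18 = (u + 3)*(u^2 - u - 6) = (u + 2)*(u + 3)*(u - 3)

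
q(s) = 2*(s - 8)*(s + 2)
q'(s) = 4*s - 12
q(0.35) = -35.96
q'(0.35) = -10.60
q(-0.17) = -29.90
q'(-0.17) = -12.68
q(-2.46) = 9.62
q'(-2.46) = -21.84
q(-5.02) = 78.64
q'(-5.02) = -32.08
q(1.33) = -44.42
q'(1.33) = -6.68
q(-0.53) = -25.08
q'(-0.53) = -14.12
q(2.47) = -49.44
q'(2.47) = -2.12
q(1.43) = -45.07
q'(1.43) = -6.28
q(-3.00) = 22.00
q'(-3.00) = -24.00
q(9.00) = 22.00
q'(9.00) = 24.00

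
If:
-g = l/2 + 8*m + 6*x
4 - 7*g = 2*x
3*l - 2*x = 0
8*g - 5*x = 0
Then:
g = 20/51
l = 64/153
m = -167/306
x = 32/51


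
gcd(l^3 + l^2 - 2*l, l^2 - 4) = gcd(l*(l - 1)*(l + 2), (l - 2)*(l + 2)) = l + 2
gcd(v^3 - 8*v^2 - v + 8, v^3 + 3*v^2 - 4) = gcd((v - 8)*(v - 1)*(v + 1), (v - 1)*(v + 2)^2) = v - 1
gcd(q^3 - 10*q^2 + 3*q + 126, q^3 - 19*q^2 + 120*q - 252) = q^2 - 13*q + 42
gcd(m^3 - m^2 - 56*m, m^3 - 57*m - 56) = m^2 - m - 56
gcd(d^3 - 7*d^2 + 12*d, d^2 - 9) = d - 3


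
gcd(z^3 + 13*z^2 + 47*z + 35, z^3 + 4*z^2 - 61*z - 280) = z^2 + 12*z + 35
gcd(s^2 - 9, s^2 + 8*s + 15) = s + 3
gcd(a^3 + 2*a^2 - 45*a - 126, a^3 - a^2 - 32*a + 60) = a + 6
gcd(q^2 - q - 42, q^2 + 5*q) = 1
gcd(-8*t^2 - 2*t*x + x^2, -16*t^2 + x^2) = -4*t + x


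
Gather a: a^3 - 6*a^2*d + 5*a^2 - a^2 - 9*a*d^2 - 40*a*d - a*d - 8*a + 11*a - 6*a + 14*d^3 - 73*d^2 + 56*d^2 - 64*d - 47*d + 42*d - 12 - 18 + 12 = a^3 + a^2*(4 - 6*d) + a*(-9*d^2 - 41*d - 3) + 14*d^3 - 17*d^2 - 69*d - 18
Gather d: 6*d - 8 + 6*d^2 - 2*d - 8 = 6*d^2 + 4*d - 16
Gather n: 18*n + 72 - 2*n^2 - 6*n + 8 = -2*n^2 + 12*n + 80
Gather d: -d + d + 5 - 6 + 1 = 0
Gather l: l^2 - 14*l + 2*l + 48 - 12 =l^2 - 12*l + 36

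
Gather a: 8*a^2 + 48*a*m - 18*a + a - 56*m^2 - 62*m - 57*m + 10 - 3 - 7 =8*a^2 + a*(48*m - 17) - 56*m^2 - 119*m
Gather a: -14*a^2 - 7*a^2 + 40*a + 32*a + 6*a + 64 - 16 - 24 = -21*a^2 + 78*a + 24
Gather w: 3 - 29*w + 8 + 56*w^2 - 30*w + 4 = 56*w^2 - 59*w + 15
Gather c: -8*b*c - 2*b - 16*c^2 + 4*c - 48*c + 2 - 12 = -2*b - 16*c^2 + c*(-8*b - 44) - 10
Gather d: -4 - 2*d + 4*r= -2*d + 4*r - 4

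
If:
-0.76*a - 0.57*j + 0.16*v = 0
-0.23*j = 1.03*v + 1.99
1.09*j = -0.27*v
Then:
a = -0.81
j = 0.51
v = -2.05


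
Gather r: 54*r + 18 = 54*r + 18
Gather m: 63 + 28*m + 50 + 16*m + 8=44*m + 121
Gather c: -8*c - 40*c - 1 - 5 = -48*c - 6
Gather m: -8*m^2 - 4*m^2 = -12*m^2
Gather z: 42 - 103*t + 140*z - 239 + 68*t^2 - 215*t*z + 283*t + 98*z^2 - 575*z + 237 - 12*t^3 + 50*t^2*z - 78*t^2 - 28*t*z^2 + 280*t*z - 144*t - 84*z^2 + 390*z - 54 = -12*t^3 - 10*t^2 + 36*t + z^2*(14 - 28*t) + z*(50*t^2 + 65*t - 45) - 14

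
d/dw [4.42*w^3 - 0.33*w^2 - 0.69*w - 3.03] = 13.26*w^2 - 0.66*w - 0.69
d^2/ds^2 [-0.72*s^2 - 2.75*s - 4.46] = -1.44000000000000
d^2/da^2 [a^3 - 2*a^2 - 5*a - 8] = 6*a - 4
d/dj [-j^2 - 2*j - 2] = -2*j - 2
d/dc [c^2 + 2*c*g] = 2*c + 2*g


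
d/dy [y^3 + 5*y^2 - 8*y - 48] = 3*y^2 + 10*y - 8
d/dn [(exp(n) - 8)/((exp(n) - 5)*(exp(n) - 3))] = (-exp(2*n) + 16*exp(n) - 49)*exp(n)/(exp(4*n) - 16*exp(3*n) + 94*exp(2*n) - 240*exp(n) + 225)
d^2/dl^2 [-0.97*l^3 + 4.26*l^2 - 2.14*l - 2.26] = 8.52 - 5.82*l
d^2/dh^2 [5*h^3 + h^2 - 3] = 30*h + 2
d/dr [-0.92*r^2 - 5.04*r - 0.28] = -1.84*r - 5.04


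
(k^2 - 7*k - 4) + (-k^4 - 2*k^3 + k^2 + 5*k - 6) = -k^4 - 2*k^3 + 2*k^2 - 2*k - 10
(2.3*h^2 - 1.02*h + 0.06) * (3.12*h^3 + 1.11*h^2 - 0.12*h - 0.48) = 7.176*h^5 - 0.6294*h^4 - 1.221*h^3 - 0.915*h^2 + 0.4824*h - 0.0288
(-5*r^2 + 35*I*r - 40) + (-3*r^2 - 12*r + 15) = -8*r^2 - 12*r + 35*I*r - 25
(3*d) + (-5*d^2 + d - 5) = -5*d^2 + 4*d - 5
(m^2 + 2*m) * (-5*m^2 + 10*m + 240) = -5*m^4 + 260*m^2 + 480*m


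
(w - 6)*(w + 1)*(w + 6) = w^3 + w^2 - 36*w - 36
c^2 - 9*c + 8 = (c - 8)*(c - 1)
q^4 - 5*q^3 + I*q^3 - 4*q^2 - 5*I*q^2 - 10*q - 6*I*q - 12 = (q - 6)*(q + 1)*(q - I)*(q + 2*I)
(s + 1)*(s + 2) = s^2 + 3*s + 2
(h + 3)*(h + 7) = h^2 + 10*h + 21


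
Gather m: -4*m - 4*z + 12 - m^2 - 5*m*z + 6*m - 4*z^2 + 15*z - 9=-m^2 + m*(2 - 5*z) - 4*z^2 + 11*z + 3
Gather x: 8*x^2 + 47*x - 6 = 8*x^2 + 47*x - 6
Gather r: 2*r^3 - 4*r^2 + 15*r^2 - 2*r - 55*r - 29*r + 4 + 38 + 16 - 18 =2*r^3 + 11*r^2 - 86*r + 40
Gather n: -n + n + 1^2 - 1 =0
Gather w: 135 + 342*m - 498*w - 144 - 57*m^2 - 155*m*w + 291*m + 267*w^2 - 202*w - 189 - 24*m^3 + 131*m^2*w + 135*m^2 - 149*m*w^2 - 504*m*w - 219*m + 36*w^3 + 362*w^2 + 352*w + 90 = -24*m^3 + 78*m^2 + 414*m + 36*w^3 + w^2*(629 - 149*m) + w*(131*m^2 - 659*m - 348) - 108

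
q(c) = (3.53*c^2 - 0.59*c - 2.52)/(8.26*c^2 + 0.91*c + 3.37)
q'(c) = (-16.52*c - 0.91)*(3.53*c^2 - 0.59*c - 2.52)/(8.26*c^2 + 0.91*c + 3.37)^2 + (7.06*c - 0.59)/(8.26*c^2 + 0.91*c + 3.37)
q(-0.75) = -0.01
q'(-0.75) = -0.82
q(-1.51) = 0.31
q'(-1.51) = -0.18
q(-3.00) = 0.41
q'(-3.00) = -0.02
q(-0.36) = -0.45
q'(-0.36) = -1.31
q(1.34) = 0.16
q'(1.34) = 0.27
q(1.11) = 0.08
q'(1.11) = 0.39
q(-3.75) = 0.42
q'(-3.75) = -0.01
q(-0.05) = -0.74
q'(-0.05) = -0.26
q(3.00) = 0.34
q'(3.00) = 0.04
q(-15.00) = 0.43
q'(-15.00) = 0.00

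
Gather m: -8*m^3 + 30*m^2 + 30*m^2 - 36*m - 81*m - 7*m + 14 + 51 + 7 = -8*m^3 + 60*m^2 - 124*m + 72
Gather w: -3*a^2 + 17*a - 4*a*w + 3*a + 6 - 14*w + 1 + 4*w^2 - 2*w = -3*a^2 + 20*a + 4*w^2 + w*(-4*a - 16) + 7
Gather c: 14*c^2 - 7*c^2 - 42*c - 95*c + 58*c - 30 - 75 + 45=7*c^2 - 79*c - 60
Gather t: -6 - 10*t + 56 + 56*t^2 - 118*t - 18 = 56*t^2 - 128*t + 32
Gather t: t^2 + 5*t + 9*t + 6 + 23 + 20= t^2 + 14*t + 49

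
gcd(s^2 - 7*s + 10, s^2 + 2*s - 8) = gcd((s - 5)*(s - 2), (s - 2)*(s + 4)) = s - 2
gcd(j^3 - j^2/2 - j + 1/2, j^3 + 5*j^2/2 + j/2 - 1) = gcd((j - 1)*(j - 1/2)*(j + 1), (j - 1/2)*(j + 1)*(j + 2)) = j^2 + j/2 - 1/2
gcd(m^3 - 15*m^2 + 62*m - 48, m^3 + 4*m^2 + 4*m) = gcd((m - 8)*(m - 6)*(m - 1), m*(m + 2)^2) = 1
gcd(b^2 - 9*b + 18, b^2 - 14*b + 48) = b - 6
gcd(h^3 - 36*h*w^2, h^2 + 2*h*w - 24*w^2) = h + 6*w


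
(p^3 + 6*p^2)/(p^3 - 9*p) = p*(p + 6)/(p^2 - 9)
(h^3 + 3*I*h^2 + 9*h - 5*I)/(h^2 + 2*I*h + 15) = (h^2 - 2*I*h - 1)/(h - 3*I)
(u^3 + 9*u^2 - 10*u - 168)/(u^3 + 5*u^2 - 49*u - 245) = (u^2 + 2*u - 24)/(u^2 - 2*u - 35)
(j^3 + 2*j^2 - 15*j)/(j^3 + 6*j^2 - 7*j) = (j^2 + 2*j - 15)/(j^2 + 6*j - 7)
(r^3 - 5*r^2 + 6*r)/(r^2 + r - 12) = r*(r - 2)/(r + 4)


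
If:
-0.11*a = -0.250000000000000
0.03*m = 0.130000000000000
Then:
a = 2.27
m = 4.33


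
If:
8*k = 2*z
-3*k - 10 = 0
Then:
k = -10/3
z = -40/3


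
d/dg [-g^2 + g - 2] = 1 - 2*g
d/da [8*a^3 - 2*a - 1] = 24*a^2 - 2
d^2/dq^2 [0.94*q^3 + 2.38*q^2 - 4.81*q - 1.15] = 5.64*q + 4.76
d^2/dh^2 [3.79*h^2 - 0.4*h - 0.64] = 7.58000000000000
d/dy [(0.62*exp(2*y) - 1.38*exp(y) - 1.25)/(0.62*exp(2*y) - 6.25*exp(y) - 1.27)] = (-3.0194*exp(2*y) - 0.0247999999999999*exp(y) - 6.0599)*exp(y)/(0.3844*exp(4*y) - 7.75*exp(3*y) + 37.4877*exp(2*y) + 15.875*exp(y) + 1.6129)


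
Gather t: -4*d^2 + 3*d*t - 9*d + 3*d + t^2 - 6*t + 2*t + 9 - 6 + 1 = -4*d^2 - 6*d + t^2 + t*(3*d - 4) + 4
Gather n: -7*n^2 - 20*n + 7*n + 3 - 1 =-7*n^2 - 13*n + 2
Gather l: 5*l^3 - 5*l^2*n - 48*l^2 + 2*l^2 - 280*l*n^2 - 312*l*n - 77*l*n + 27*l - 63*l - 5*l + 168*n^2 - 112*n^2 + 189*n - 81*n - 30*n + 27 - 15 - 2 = 5*l^3 + l^2*(-5*n - 46) + l*(-280*n^2 - 389*n - 41) + 56*n^2 + 78*n + 10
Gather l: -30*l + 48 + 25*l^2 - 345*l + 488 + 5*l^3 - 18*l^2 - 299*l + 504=5*l^3 + 7*l^2 - 674*l + 1040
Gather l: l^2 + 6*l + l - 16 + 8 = l^2 + 7*l - 8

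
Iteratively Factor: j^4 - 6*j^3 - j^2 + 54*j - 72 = (j + 3)*(j^3 - 9*j^2 + 26*j - 24) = (j - 3)*(j + 3)*(j^2 - 6*j + 8) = (j - 3)*(j - 2)*(j + 3)*(j - 4)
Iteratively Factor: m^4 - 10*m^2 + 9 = (m + 1)*(m^3 - m^2 - 9*m + 9) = (m - 3)*(m + 1)*(m^2 + 2*m - 3) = (m - 3)*(m - 1)*(m + 1)*(m + 3)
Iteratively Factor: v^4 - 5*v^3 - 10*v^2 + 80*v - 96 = (v - 4)*(v^3 - v^2 - 14*v + 24) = (v - 4)*(v + 4)*(v^2 - 5*v + 6) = (v - 4)*(v - 2)*(v + 4)*(v - 3)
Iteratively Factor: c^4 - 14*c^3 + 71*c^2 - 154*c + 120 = (c - 2)*(c^3 - 12*c^2 + 47*c - 60) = (c - 3)*(c - 2)*(c^2 - 9*c + 20) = (c - 5)*(c - 3)*(c - 2)*(c - 4)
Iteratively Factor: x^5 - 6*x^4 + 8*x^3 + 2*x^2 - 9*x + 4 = (x - 1)*(x^4 - 5*x^3 + 3*x^2 + 5*x - 4) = (x - 1)^2*(x^3 - 4*x^2 - x + 4) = (x - 4)*(x - 1)^2*(x^2 - 1) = (x - 4)*(x - 1)^2*(x + 1)*(x - 1)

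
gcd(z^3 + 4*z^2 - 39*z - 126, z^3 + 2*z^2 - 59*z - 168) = z^2 + 10*z + 21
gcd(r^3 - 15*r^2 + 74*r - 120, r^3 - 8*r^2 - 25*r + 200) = r - 5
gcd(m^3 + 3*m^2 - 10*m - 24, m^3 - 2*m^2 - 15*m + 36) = m^2 + m - 12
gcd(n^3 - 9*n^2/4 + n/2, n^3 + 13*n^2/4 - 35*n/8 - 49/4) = n - 2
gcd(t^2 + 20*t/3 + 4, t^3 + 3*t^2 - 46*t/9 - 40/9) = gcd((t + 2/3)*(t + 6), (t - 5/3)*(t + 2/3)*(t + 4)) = t + 2/3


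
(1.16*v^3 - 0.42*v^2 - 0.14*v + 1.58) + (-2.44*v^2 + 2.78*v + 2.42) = 1.16*v^3 - 2.86*v^2 + 2.64*v + 4.0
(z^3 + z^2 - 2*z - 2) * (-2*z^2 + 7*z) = -2*z^5 + 5*z^4 + 11*z^3 - 10*z^2 - 14*z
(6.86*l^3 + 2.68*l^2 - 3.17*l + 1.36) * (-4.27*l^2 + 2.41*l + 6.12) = -29.2922*l^5 + 5.089*l^4 + 61.9779*l^3 + 2.9547*l^2 - 16.1228*l + 8.3232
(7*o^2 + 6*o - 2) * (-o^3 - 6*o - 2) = -7*o^5 - 6*o^4 - 40*o^3 - 50*o^2 + 4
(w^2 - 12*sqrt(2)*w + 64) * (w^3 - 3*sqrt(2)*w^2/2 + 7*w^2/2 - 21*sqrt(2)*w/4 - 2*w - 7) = w^5 - 27*sqrt(2)*w^4/2 + 7*w^4/2 - 189*sqrt(2)*w^3/4 + 98*w^3 - 72*sqrt(2)*w^2 + 343*w^2 - 252*sqrt(2)*w - 128*w - 448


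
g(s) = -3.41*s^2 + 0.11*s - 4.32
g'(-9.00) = 61.49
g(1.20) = -9.10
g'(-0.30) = 2.16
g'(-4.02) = 27.53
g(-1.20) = -9.36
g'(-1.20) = 8.29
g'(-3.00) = 20.57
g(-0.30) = -4.66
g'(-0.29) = 2.09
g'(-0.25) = 1.82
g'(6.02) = -40.95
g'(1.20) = -8.07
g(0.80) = -6.41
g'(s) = 0.11 - 6.82*s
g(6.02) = -127.24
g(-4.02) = -59.87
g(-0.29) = -4.64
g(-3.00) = -35.34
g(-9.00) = -281.52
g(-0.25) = -4.56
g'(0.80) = -5.35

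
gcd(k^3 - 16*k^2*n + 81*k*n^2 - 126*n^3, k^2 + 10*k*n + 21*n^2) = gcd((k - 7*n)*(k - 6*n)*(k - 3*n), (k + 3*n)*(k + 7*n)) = 1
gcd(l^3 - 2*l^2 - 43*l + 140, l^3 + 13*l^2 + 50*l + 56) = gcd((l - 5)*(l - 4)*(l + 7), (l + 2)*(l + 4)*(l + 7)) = l + 7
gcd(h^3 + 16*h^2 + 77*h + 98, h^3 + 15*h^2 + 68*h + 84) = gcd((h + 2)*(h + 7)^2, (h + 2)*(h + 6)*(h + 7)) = h^2 + 9*h + 14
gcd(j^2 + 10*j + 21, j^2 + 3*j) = j + 3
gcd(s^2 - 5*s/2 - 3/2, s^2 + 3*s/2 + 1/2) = s + 1/2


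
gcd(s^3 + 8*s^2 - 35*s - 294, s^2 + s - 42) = s^2 + s - 42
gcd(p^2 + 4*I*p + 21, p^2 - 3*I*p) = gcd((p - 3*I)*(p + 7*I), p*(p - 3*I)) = p - 3*I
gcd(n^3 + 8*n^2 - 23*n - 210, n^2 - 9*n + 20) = n - 5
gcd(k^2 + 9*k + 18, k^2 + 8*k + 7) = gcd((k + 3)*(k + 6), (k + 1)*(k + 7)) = 1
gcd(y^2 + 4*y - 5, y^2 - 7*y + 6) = y - 1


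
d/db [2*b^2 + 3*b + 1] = 4*b + 3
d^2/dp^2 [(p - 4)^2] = 2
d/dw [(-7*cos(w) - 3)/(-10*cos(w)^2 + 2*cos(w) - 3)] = (70*cos(w)^2 + 60*cos(w) - 27)*sin(w)/(10*sin(w)^2 + 2*cos(w) - 13)^2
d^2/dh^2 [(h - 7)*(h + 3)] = 2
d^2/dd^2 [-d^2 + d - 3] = -2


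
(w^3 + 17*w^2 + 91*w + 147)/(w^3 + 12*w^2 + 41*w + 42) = (w + 7)/(w + 2)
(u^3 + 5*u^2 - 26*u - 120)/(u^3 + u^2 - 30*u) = (u + 4)/u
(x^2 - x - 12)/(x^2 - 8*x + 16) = (x + 3)/(x - 4)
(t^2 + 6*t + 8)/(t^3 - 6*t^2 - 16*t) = (t + 4)/(t*(t - 8))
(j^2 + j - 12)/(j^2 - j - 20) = (j - 3)/(j - 5)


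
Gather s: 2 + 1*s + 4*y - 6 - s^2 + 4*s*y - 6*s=-s^2 + s*(4*y - 5) + 4*y - 4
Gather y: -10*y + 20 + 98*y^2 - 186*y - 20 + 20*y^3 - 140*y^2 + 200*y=20*y^3 - 42*y^2 + 4*y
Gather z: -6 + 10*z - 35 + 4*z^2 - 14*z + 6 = 4*z^2 - 4*z - 35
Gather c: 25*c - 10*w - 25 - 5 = 25*c - 10*w - 30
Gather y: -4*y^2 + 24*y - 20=-4*y^2 + 24*y - 20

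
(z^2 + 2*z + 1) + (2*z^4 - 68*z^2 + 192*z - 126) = 2*z^4 - 67*z^2 + 194*z - 125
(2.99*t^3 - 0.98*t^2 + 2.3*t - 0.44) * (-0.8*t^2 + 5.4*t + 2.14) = -2.392*t^5 + 16.93*t^4 - 0.733399999999999*t^3 + 10.6748*t^2 + 2.546*t - 0.9416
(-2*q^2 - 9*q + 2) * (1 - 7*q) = 14*q^3 + 61*q^2 - 23*q + 2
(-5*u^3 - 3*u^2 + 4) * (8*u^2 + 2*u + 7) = -40*u^5 - 34*u^4 - 41*u^3 + 11*u^2 + 8*u + 28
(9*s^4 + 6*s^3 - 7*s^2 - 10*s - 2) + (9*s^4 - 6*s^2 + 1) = 18*s^4 + 6*s^3 - 13*s^2 - 10*s - 1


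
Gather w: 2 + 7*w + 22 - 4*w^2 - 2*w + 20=-4*w^2 + 5*w + 44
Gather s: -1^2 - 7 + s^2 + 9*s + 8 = s^2 + 9*s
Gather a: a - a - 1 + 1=0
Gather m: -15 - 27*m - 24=-27*m - 39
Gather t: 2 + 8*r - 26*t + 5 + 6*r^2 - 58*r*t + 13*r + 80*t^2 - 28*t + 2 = 6*r^2 + 21*r + 80*t^2 + t*(-58*r - 54) + 9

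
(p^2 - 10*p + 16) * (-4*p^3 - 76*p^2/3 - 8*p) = -4*p^5 + 44*p^4/3 + 544*p^3/3 - 976*p^2/3 - 128*p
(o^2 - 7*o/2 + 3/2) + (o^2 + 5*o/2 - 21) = 2*o^2 - o - 39/2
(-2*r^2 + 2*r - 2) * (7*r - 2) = -14*r^3 + 18*r^2 - 18*r + 4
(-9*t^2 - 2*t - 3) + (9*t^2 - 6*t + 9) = 6 - 8*t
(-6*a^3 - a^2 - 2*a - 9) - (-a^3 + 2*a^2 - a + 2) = -5*a^3 - 3*a^2 - a - 11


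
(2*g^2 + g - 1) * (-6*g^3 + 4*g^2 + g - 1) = -12*g^5 + 2*g^4 + 12*g^3 - 5*g^2 - 2*g + 1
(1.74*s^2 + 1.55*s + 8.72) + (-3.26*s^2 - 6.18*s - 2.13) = -1.52*s^2 - 4.63*s + 6.59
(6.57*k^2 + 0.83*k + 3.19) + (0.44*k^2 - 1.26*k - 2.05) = 7.01*k^2 - 0.43*k + 1.14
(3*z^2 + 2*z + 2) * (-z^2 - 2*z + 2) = -3*z^4 - 8*z^3 + 4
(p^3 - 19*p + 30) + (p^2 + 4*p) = p^3 + p^2 - 15*p + 30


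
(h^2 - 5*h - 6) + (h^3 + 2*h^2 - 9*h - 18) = h^3 + 3*h^2 - 14*h - 24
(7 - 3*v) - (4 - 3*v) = 3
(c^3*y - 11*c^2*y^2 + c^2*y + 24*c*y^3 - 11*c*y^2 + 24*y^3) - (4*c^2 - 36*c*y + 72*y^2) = c^3*y - 11*c^2*y^2 + c^2*y - 4*c^2 + 24*c*y^3 - 11*c*y^2 + 36*c*y + 24*y^3 - 72*y^2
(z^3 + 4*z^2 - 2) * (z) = z^4 + 4*z^3 - 2*z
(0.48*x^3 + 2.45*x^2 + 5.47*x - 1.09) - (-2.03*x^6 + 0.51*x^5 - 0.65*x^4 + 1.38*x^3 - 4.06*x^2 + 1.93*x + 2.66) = 2.03*x^6 - 0.51*x^5 + 0.65*x^4 - 0.9*x^3 + 6.51*x^2 + 3.54*x - 3.75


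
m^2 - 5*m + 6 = (m - 3)*(m - 2)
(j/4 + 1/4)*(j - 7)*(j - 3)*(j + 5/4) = j^4/4 - 31*j^3/16 - j^2/16 + 139*j/16 + 105/16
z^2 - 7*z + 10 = (z - 5)*(z - 2)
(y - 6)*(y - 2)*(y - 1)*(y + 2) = y^4 - 7*y^3 + 2*y^2 + 28*y - 24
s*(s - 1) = s^2 - s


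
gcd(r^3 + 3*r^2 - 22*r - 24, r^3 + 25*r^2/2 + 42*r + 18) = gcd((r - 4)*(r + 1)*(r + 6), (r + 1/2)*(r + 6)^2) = r + 6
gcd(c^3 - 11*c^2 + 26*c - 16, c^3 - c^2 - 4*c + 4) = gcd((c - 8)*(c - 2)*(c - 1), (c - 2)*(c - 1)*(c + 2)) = c^2 - 3*c + 2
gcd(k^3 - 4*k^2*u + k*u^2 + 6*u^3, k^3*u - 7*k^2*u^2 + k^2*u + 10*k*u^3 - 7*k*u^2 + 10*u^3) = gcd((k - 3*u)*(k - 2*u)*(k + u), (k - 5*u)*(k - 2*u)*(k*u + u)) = -k + 2*u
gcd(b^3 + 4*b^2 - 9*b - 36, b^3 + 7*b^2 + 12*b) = b^2 + 7*b + 12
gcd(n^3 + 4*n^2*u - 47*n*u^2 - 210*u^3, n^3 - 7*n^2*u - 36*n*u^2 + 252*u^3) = -n^2 + n*u + 42*u^2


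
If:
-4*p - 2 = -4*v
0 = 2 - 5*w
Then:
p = v - 1/2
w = 2/5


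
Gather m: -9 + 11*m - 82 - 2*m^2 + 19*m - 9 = -2*m^2 + 30*m - 100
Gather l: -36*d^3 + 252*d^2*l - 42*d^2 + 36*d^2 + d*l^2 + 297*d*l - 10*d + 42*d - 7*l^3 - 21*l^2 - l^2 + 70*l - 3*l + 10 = -36*d^3 - 6*d^2 + 32*d - 7*l^3 + l^2*(d - 22) + l*(252*d^2 + 297*d + 67) + 10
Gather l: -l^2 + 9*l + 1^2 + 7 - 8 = -l^2 + 9*l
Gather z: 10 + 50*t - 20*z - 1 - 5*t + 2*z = 45*t - 18*z + 9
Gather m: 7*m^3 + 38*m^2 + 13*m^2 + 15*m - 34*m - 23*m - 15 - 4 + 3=7*m^3 + 51*m^2 - 42*m - 16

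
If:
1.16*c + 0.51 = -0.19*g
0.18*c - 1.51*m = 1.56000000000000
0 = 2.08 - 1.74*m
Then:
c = 18.69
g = -116.82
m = 1.20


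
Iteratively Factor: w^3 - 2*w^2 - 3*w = (w - 3)*(w^2 + w) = w*(w - 3)*(w + 1)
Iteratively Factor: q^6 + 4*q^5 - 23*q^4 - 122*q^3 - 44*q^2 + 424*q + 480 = (q + 2)*(q^5 + 2*q^4 - 27*q^3 - 68*q^2 + 92*q + 240) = (q + 2)^2*(q^4 - 27*q^2 - 14*q + 120) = (q + 2)^2*(q + 3)*(q^3 - 3*q^2 - 18*q + 40) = (q + 2)^2*(q + 3)*(q + 4)*(q^2 - 7*q + 10) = (q - 2)*(q + 2)^2*(q + 3)*(q + 4)*(q - 5)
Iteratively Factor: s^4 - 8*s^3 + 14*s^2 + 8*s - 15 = (s - 1)*(s^3 - 7*s^2 + 7*s + 15) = (s - 1)*(s + 1)*(s^2 - 8*s + 15) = (s - 5)*(s - 1)*(s + 1)*(s - 3)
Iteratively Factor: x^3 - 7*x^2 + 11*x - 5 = (x - 1)*(x^2 - 6*x + 5) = (x - 5)*(x - 1)*(x - 1)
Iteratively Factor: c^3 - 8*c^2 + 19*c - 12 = (c - 1)*(c^2 - 7*c + 12) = (c - 3)*(c - 1)*(c - 4)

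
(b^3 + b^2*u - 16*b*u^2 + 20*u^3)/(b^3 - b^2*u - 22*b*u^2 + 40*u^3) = (-b + 2*u)/(-b + 4*u)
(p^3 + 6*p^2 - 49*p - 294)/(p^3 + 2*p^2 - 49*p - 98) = (p + 6)/(p + 2)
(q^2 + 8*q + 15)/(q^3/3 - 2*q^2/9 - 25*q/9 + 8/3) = 9*(q + 5)/(3*q^2 - 11*q + 8)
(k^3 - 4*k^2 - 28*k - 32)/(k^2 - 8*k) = k + 4 + 4/k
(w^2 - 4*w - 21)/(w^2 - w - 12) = (w - 7)/(w - 4)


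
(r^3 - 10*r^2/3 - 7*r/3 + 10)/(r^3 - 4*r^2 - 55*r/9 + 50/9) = 3*(r^2 - 5*r + 6)/(3*r^2 - 17*r + 10)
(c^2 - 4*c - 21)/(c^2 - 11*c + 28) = (c + 3)/(c - 4)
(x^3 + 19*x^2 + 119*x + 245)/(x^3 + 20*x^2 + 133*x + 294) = (x + 5)/(x + 6)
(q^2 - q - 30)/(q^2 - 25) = (q - 6)/(q - 5)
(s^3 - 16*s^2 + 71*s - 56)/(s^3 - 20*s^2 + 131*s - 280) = (s - 1)/(s - 5)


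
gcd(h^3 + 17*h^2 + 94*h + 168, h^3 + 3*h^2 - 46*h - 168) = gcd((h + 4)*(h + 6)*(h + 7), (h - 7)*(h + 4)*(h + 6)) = h^2 + 10*h + 24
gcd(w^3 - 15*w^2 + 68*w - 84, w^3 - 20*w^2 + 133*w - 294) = w^2 - 13*w + 42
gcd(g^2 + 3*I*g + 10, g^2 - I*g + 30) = g + 5*I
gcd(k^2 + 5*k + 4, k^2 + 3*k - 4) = k + 4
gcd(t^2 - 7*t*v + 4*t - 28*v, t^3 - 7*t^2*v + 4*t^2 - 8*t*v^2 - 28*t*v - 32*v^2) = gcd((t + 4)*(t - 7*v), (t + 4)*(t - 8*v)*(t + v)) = t + 4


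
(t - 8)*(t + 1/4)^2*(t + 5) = t^4 - 5*t^3/2 - 663*t^2/16 - 323*t/16 - 5/2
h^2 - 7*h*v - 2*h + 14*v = (h - 2)*(h - 7*v)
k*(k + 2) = k^2 + 2*k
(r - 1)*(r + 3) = r^2 + 2*r - 3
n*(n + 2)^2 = n^3 + 4*n^2 + 4*n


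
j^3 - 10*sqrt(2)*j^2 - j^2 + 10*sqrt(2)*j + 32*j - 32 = (j - 1)*(j - 8*sqrt(2))*(j - 2*sqrt(2))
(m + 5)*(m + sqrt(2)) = m^2 + sqrt(2)*m + 5*m + 5*sqrt(2)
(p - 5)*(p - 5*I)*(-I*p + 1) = -I*p^3 - 4*p^2 + 5*I*p^2 + 20*p - 5*I*p + 25*I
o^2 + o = o*(o + 1)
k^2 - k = k*(k - 1)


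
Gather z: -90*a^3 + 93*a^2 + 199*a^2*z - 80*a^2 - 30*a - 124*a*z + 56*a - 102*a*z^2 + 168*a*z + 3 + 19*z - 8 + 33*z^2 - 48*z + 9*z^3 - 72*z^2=-90*a^3 + 13*a^2 + 26*a + 9*z^3 + z^2*(-102*a - 39) + z*(199*a^2 + 44*a - 29) - 5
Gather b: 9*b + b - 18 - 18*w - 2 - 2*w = 10*b - 20*w - 20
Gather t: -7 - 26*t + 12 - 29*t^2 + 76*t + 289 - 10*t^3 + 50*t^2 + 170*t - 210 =-10*t^3 + 21*t^2 + 220*t + 84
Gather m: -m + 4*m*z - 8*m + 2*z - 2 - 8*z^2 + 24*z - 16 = m*(4*z - 9) - 8*z^2 + 26*z - 18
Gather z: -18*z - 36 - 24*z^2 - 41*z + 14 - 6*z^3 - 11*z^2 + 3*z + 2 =-6*z^3 - 35*z^2 - 56*z - 20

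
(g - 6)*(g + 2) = g^2 - 4*g - 12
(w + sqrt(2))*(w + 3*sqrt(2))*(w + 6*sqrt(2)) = w^3 + 10*sqrt(2)*w^2 + 54*w + 36*sqrt(2)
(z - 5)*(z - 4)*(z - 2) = z^3 - 11*z^2 + 38*z - 40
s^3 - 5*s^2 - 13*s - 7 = (s - 7)*(s + 1)^2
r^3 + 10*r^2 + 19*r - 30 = (r - 1)*(r + 5)*(r + 6)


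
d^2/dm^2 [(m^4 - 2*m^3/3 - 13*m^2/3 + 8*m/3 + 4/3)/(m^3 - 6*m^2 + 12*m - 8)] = 2*(47*m - 10)/(3*(m^4 - 8*m^3 + 24*m^2 - 32*m + 16))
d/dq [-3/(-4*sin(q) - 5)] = -12*cos(q)/(4*sin(q) + 5)^2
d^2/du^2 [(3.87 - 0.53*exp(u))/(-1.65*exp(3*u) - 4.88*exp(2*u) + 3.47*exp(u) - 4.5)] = (5.7717*exp(6*u) - 82.021995*exp(5*u) - 318.013948*exp(4*u) - 366.514984*exp(3*u) + 385.379046*exp(2*u) + 301.618467*exp(u) - 49.69755)*exp(u)/(4.492125*exp(9*u) + 39.8574*exp(8*u) + 89.540055*exp(7*u) - 14.674618*exp(6*u) + 29.098551*exp(5*u) + 343.184676*exp(4*u) - 398.751623*exp(3*u) + 459.01215*exp(2*u) - 210.8025*exp(u) + 91.125)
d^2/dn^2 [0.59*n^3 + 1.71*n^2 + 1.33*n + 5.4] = 3.54*n + 3.42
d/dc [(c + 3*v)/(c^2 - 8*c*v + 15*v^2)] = (c^2 - 8*c*v + 15*v^2 - 2*(c - 4*v)*(c + 3*v))/(c^2 - 8*c*v + 15*v^2)^2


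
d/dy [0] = 0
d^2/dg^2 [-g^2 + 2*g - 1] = -2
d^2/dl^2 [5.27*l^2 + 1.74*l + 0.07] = 10.5400000000000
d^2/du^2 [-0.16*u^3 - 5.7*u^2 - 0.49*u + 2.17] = -0.96*u - 11.4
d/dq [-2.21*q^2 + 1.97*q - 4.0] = 1.97 - 4.42*q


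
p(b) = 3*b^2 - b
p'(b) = 6*b - 1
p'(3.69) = 21.14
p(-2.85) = 27.22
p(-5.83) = 107.80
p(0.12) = -0.08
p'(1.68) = 9.08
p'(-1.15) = -7.90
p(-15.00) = 690.00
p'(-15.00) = -91.00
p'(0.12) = -0.28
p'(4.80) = 27.80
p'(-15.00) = -91.00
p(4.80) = 64.32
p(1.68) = 6.79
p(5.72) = 92.44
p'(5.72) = 33.32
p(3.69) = 37.16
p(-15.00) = 690.00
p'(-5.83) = -35.98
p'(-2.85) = -18.10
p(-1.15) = 5.12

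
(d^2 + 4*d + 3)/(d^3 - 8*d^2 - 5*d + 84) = (d + 1)/(d^2 - 11*d + 28)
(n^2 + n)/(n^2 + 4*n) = (n + 1)/(n + 4)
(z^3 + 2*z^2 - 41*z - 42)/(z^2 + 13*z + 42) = (z^2 - 5*z - 6)/(z + 6)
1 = 1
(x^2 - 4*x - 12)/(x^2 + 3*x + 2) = (x - 6)/(x + 1)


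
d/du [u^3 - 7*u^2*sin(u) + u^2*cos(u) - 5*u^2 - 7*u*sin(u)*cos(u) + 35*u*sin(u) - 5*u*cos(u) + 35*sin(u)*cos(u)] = -u^2*sin(u) - 7*u^2*cos(u) + 3*u^2 - 9*u*sin(u) + 37*u*cos(u) - 7*u*cos(2*u) - 10*u + 35*sin(u) - 7*sin(2*u)/2 - 5*cos(u) + 35*cos(2*u)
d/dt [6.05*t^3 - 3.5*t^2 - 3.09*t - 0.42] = 18.15*t^2 - 7.0*t - 3.09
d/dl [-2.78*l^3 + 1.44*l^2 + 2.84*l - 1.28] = -8.34*l^2 + 2.88*l + 2.84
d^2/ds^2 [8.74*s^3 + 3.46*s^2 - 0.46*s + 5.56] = 52.44*s + 6.92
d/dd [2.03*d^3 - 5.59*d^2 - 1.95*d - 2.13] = 6.09*d^2 - 11.18*d - 1.95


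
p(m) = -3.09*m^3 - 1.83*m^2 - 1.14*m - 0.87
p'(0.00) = -1.14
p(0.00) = -0.87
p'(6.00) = -356.82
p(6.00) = -741.03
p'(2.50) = -68.23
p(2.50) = -63.44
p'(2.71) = -79.14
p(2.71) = -78.90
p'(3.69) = -140.87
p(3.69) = -185.25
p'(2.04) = -47.18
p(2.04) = -37.04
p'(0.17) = -2.03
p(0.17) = -1.13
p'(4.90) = -241.65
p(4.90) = -413.93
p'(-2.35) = -43.73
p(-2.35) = 31.80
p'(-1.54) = -17.49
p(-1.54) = 7.83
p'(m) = -9.27*m^2 - 3.66*m - 1.14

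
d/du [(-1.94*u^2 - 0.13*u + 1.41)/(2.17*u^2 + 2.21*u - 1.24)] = (-4.0053*u^2 - 1.3082*u - 2.9549)/(4.7089*u^4 + 9.5914*u^3 - 0.4975*u^2 - 5.4808*u + 1.5376)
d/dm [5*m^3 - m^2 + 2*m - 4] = 15*m^2 - 2*m + 2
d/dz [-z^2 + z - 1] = 1 - 2*z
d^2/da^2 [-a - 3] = 0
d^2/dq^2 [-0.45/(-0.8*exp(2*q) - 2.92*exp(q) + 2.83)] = (-(1.44*exp(q) + 1.314)*(0.8*exp(2*q) + 2.92*exp(q) - 2.83) + 0.45*(1.6*exp(q) + 2.92)*(3.2*exp(q) + 5.84)*exp(q))*exp(q)/(0.8*exp(2*q) + 2.92*exp(q) - 2.83)^3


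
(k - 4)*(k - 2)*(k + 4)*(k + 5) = k^4 + 3*k^3 - 26*k^2 - 48*k + 160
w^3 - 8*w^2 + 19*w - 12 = (w - 4)*(w - 3)*(w - 1)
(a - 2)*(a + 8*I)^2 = a^3 - 2*a^2 + 16*I*a^2 - 64*a - 32*I*a + 128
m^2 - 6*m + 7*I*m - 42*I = (m - 6)*(m + 7*I)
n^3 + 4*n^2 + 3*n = n*(n + 1)*(n + 3)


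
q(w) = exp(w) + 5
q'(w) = exp(w)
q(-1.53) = 5.22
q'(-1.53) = 0.22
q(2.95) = 24.11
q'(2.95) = 19.11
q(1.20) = 8.32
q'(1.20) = 3.32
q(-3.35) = 5.04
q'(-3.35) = 0.04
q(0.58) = 6.79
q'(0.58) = 1.79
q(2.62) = 18.74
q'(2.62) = 13.74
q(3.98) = 58.52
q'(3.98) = 53.52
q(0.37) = 6.45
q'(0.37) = 1.45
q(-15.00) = 5.00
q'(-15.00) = 0.00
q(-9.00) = 5.00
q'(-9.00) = 0.00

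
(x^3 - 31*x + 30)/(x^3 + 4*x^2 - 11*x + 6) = (x - 5)/(x - 1)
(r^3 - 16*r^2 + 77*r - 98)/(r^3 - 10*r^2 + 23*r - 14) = (r - 7)/(r - 1)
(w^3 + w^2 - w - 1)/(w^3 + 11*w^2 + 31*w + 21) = (w^2 - 1)/(w^2 + 10*w + 21)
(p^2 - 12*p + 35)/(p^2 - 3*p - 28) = (p - 5)/(p + 4)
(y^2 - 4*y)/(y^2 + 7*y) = (y - 4)/(y + 7)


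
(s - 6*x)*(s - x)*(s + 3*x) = s^3 - 4*s^2*x - 15*s*x^2 + 18*x^3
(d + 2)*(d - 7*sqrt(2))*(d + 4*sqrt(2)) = d^3 - 3*sqrt(2)*d^2 + 2*d^2 - 56*d - 6*sqrt(2)*d - 112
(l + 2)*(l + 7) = l^2 + 9*l + 14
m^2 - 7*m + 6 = (m - 6)*(m - 1)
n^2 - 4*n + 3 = (n - 3)*(n - 1)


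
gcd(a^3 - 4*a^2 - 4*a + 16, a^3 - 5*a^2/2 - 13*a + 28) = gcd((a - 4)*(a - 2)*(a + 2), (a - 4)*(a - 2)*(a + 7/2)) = a^2 - 6*a + 8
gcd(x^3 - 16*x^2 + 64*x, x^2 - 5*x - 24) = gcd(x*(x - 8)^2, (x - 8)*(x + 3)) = x - 8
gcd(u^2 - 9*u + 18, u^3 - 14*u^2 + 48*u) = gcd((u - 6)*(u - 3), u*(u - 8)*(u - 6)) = u - 6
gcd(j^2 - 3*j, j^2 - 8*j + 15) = j - 3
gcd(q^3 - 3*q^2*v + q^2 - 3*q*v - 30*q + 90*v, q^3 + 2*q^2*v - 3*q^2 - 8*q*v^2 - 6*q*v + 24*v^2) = 1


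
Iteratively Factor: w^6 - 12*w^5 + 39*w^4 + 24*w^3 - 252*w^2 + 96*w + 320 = (w + 2)*(w^5 - 14*w^4 + 67*w^3 - 110*w^2 - 32*w + 160) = (w - 5)*(w + 2)*(w^4 - 9*w^3 + 22*w^2 - 32) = (w - 5)*(w + 1)*(w + 2)*(w^3 - 10*w^2 + 32*w - 32) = (w - 5)*(w - 4)*(w + 1)*(w + 2)*(w^2 - 6*w + 8) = (w - 5)*(w - 4)^2*(w + 1)*(w + 2)*(w - 2)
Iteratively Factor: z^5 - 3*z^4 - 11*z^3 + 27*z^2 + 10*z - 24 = (z - 4)*(z^4 + z^3 - 7*z^2 - z + 6) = (z - 4)*(z + 1)*(z^3 - 7*z + 6) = (z - 4)*(z + 1)*(z + 3)*(z^2 - 3*z + 2) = (z - 4)*(z - 2)*(z + 1)*(z + 3)*(z - 1)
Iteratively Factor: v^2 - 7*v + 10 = (v - 5)*(v - 2)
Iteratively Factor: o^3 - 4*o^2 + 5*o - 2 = (o - 2)*(o^2 - 2*o + 1) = (o - 2)*(o - 1)*(o - 1)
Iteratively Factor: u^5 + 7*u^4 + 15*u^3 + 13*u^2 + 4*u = (u)*(u^4 + 7*u^3 + 15*u^2 + 13*u + 4) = u*(u + 1)*(u^3 + 6*u^2 + 9*u + 4) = u*(u + 1)^2*(u^2 + 5*u + 4) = u*(u + 1)^3*(u + 4)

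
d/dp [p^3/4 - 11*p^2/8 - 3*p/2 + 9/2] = 3*p^2/4 - 11*p/4 - 3/2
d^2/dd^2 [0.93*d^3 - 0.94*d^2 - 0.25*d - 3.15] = 5.58*d - 1.88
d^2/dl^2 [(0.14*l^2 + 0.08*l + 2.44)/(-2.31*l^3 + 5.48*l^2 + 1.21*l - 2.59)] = (-1.494108*l^6 - 2.561328*l^5 - 152.512668*l^4 + 502.53058*l^3 - 404.903496*l^2 - 16.297992*l - 78.787316)/(12.326391*l^9 - 87.725484*l^8 + 188.740629*l^7 - 31.202207*l^6 - 295.581891*l^5 + 165.83055*l^4 + 147.758204*l^3 - 98.905107*l^2 - 24.350403*l + 17.373979)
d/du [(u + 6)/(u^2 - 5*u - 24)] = (u^2 - 5*u - (u + 6)*(2*u - 5) - 24)/(-u^2 + 5*u + 24)^2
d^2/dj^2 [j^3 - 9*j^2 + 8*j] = 6*j - 18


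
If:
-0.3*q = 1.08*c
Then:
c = -0.277777777777778*q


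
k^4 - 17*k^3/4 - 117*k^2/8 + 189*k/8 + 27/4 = (k - 6)*(k - 3/2)*(k + 1/4)*(k + 3)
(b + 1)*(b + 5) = b^2 + 6*b + 5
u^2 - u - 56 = (u - 8)*(u + 7)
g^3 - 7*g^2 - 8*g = g*(g - 8)*(g + 1)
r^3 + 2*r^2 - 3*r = r*(r - 1)*(r + 3)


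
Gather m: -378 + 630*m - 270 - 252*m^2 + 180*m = -252*m^2 + 810*m - 648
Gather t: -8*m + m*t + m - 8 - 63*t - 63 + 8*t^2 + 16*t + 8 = -7*m + 8*t^2 + t*(m - 47) - 63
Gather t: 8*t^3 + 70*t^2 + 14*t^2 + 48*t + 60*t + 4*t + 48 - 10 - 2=8*t^3 + 84*t^2 + 112*t + 36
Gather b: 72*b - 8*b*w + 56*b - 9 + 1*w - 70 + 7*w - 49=b*(128 - 8*w) + 8*w - 128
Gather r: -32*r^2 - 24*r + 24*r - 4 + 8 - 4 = -32*r^2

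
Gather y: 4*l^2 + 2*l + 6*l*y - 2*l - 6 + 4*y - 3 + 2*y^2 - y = 4*l^2 + 2*y^2 + y*(6*l + 3) - 9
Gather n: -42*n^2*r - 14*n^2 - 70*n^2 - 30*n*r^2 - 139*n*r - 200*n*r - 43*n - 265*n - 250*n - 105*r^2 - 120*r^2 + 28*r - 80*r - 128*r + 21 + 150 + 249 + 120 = n^2*(-42*r - 84) + n*(-30*r^2 - 339*r - 558) - 225*r^2 - 180*r + 540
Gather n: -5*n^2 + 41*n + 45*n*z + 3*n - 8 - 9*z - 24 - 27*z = -5*n^2 + n*(45*z + 44) - 36*z - 32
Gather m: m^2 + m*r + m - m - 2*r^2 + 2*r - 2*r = m^2 + m*r - 2*r^2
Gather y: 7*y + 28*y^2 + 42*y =28*y^2 + 49*y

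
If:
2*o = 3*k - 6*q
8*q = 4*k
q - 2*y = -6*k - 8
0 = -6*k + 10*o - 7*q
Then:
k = 0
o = 0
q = 0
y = 4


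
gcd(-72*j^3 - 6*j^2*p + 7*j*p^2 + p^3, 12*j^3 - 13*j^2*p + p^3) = -12*j^2 + j*p + p^2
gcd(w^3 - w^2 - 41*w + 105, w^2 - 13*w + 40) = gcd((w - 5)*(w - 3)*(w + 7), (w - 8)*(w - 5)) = w - 5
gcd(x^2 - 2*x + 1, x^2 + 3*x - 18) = 1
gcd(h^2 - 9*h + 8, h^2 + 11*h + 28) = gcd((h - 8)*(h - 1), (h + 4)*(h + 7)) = 1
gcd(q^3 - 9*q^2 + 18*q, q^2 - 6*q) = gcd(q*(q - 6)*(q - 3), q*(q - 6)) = q^2 - 6*q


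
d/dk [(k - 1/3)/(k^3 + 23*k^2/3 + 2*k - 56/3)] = 2*(-9*k^3 - 30*k^2 + 23*k - 81)/(9*k^6 + 138*k^5 + 565*k^4 - 60*k^3 - 2540*k^2 - 672*k + 3136)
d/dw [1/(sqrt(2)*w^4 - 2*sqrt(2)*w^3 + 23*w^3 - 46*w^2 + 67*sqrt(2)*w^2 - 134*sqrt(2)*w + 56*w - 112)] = (-4*sqrt(2)*w^3 - 69*w^2 + 6*sqrt(2)*w^2 - 134*sqrt(2)*w + 92*w - 56 + 134*sqrt(2))/(sqrt(2)*w^4 - 2*sqrt(2)*w^3 + 23*w^3 - 46*w^2 + 67*sqrt(2)*w^2 - 134*sqrt(2)*w + 56*w - 112)^2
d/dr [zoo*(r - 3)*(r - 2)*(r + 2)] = zoo*(r^2 + r + 1)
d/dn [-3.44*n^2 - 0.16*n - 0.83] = -6.88*n - 0.16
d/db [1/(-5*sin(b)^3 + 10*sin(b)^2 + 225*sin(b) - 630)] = (3*sin(b)^2 - 4*sin(b) - 45)*cos(b)/(5*(sin(b)^3 - 2*sin(b)^2 - 45*sin(b) + 126)^2)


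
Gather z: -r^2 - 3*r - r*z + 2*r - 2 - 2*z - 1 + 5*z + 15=-r^2 - r + z*(3 - r) + 12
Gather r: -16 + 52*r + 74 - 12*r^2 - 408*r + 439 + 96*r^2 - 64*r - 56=84*r^2 - 420*r + 441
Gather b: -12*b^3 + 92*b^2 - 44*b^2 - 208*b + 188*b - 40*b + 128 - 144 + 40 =-12*b^3 + 48*b^2 - 60*b + 24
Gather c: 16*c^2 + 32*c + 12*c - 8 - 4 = 16*c^2 + 44*c - 12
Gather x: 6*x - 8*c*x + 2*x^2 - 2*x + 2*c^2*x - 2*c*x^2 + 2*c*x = x^2*(2 - 2*c) + x*(2*c^2 - 6*c + 4)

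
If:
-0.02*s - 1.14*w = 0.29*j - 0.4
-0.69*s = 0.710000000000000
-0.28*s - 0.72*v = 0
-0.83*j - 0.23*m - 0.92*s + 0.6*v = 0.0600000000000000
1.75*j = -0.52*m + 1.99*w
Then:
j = -4.78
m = 22.13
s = -1.03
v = 0.40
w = 1.58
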